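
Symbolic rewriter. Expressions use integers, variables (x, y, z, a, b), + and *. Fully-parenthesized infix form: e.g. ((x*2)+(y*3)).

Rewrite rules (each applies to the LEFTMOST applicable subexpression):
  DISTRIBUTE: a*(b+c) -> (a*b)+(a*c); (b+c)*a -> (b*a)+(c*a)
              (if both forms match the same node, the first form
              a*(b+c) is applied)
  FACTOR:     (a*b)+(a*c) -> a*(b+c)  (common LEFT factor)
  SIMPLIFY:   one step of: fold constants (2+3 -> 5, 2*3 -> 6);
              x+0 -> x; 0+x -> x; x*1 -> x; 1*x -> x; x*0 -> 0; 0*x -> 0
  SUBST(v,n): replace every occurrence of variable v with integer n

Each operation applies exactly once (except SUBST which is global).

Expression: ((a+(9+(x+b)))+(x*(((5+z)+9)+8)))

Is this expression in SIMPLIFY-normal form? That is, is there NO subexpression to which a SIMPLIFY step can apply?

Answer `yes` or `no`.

Expression: ((a+(9+(x+b)))+(x*(((5+z)+9)+8)))
Scanning for simplifiable subexpressions (pre-order)...
  at root: ((a+(9+(x+b)))+(x*(((5+z)+9)+8))) (not simplifiable)
  at L: (a+(9+(x+b))) (not simplifiable)
  at LR: (9+(x+b)) (not simplifiable)
  at LRR: (x+b) (not simplifiable)
  at R: (x*(((5+z)+9)+8)) (not simplifiable)
  at RR: (((5+z)+9)+8) (not simplifiable)
  at RRL: ((5+z)+9) (not simplifiable)
  at RRLL: (5+z) (not simplifiable)
Result: no simplifiable subexpression found -> normal form.

Answer: yes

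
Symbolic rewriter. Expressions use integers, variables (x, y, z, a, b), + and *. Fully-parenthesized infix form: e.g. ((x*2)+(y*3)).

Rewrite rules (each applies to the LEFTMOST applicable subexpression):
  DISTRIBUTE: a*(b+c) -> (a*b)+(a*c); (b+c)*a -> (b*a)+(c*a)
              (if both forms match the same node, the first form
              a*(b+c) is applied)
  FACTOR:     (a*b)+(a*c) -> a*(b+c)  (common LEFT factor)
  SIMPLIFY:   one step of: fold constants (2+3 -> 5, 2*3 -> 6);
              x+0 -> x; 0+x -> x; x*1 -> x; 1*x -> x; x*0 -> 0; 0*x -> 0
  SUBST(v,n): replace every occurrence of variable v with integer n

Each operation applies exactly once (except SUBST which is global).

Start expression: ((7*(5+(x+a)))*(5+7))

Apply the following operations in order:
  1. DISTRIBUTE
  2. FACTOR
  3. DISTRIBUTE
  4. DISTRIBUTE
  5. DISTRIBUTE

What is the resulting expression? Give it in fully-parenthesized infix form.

Answer: ((((7*5)*5)+((7*(x+a))*5))+((7*(5+(x+a)))*7))

Derivation:
Start: ((7*(5+(x+a)))*(5+7))
Apply DISTRIBUTE at root (target: ((7*(5+(x+a)))*(5+7))): ((7*(5+(x+a)))*(5+7)) -> (((7*(5+(x+a)))*5)+((7*(5+(x+a)))*7))
Apply FACTOR at root (target: (((7*(5+(x+a)))*5)+((7*(5+(x+a)))*7))): (((7*(5+(x+a)))*5)+((7*(5+(x+a)))*7)) -> ((7*(5+(x+a)))*(5+7))
Apply DISTRIBUTE at root (target: ((7*(5+(x+a)))*(5+7))): ((7*(5+(x+a)))*(5+7)) -> (((7*(5+(x+a)))*5)+((7*(5+(x+a)))*7))
Apply DISTRIBUTE at LL (target: (7*(5+(x+a)))): (((7*(5+(x+a)))*5)+((7*(5+(x+a)))*7)) -> ((((7*5)+(7*(x+a)))*5)+((7*(5+(x+a)))*7))
Apply DISTRIBUTE at L (target: (((7*5)+(7*(x+a)))*5)): ((((7*5)+(7*(x+a)))*5)+((7*(5+(x+a)))*7)) -> ((((7*5)*5)+((7*(x+a))*5))+((7*(5+(x+a)))*7))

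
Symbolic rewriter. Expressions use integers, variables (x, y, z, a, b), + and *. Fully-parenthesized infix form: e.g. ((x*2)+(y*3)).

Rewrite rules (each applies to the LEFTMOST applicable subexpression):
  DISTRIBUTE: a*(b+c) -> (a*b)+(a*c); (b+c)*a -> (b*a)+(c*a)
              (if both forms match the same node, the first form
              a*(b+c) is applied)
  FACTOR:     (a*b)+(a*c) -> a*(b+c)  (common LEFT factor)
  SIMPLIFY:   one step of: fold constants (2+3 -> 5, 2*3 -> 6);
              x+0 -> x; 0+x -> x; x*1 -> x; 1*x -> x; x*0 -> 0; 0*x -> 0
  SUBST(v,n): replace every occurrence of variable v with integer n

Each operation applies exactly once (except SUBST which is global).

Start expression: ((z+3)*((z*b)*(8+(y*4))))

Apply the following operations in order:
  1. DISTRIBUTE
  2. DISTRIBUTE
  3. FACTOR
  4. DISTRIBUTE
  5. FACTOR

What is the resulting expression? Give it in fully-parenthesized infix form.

Answer: ((z*((z*b)*(8+(y*4))))+(3*((z*b)*(8+(y*4)))))

Derivation:
Start: ((z+3)*((z*b)*(8+(y*4))))
Apply DISTRIBUTE at root (target: ((z+3)*((z*b)*(8+(y*4))))): ((z+3)*((z*b)*(8+(y*4)))) -> ((z*((z*b)*(8+(y*4))))+(3*((z*b)*(8+(y*4)))))
Apply DISTRIBUTE at LR (target: ((z*b)*(8+(y*4)))): ((z*((z*b)*(8+(y*4))))+(3*((z*b)*(8+(y*4))))) -> ((z*(((z*b)*8)+((z*b)*(y*4))))+(3*((z*b)*(8+(y*4)))))
Apply FACTOR at LR (target: (((z*b)*8)+((z*b)*(y*4)))): ((z*(((z*b)*8)+((z*b)*(y*4))))+(3*((z*b)*(8+(y*4))))) -> ((z*((z*b)*(8+(y*4))))+(3*((z*b)*(8+(y*4)))))
Apply DISTRIBUTE at LR (target: ((z*b)*(8+(y*4)))): ((z*((z*b)*(8+(y*4))))+(3*((z*b)*(8+(y*4))))) -> ((z*(((z*b)*8)+((z*b)*(y*4))))+(3*((z*b)*(8+(y*4)))))
Apply FACTOR at LR (target: (((z*b)*8)+((z*b)*(y*4)))): ((z*(((z*b)*8)+((z*b)*(y*4))))+(3*((z*b)*(8+(y*4))))) -> ((z*((z*b)*(8+(y*4))))+(3*((z*b)*(8+(y*4)))))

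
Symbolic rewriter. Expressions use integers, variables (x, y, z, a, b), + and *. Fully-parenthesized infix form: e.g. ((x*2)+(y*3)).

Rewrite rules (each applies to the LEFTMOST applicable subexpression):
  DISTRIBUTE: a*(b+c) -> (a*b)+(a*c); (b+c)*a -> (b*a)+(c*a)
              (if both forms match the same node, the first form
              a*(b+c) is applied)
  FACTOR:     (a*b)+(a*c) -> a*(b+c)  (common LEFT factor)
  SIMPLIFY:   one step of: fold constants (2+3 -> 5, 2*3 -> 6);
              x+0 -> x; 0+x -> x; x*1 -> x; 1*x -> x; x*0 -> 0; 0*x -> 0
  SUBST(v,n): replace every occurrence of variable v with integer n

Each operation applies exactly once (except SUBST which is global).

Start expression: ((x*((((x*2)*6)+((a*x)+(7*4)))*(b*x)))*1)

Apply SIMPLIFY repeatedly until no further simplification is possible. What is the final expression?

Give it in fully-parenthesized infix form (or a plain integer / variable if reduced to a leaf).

Start: ((x*((((x*2)*6)+((a*x)+(7*4)))*(b*x)))*1)
Step 1: at root: ((x*((((x*2)*6)+((a*x)+(7*4)))*(b*x)))*1) -> (x*((((x*2)*6)+((a*x)+(7*4)))*(b*x))); overall: ((x*((((x*2)*6)+((a*x)+(7*4)))*(b*x)))*1) -> (x*((((x*2)*6)+((a*x)+(7*4)))*(b*x)))
Step 2: at RLRR: (7*4) -> 28; overall: (x*((((x*2)*6)+((a*x)+(7*4)))*(b*x))) -> (x*((((x*2)*6)+((a*x)+28))*(b*x)))
Fixed point: (x*((((x*2)*6)+((a*x)+28))*(b*x)))

Answer: (x*((((x*2)*6)+((a*x)+28))*(b*x)))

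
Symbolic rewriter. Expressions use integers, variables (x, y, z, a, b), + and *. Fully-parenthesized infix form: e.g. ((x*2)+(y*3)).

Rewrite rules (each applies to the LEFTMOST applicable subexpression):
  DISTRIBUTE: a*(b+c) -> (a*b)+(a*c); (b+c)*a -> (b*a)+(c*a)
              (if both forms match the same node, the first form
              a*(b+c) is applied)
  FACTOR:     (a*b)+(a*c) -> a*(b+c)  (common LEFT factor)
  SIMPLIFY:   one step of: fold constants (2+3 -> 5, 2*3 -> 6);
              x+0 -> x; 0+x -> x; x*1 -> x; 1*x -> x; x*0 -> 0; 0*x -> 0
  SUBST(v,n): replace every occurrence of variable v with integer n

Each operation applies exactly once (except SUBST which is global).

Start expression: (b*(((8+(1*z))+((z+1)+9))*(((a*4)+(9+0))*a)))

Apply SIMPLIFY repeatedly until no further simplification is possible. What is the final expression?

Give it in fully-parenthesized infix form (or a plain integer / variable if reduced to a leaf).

Answer: (b*(((8+z)+((z+1)+9))*(((a*4)+9)*a)))

Derivation:
Start: (b*(((8+(1*z))+((z+1)+9))*(((a*4)+(9+0))*a)))
Step 1: at RLLR: (1*z) -> z; overall: (b*(((8+(1*z))+((z+1)+9))*(((a*4)+(9+0))*a))) -> (b*(((8+z)+((z+1)+9))*(((a*4)+(9+0))*a)))
Step 2: at RRLR: (9+0) -> 9; overall: (b*(((8+z)+((z+1)+9))*(((a*4)+(9+0))*a))) -> (b*(((8+z)+((z+1)+9))*(((a*4)+9)*a)))
Fixed point: (b*(((8+z)+((z+1)+9))*(((a*4)+9)*a)))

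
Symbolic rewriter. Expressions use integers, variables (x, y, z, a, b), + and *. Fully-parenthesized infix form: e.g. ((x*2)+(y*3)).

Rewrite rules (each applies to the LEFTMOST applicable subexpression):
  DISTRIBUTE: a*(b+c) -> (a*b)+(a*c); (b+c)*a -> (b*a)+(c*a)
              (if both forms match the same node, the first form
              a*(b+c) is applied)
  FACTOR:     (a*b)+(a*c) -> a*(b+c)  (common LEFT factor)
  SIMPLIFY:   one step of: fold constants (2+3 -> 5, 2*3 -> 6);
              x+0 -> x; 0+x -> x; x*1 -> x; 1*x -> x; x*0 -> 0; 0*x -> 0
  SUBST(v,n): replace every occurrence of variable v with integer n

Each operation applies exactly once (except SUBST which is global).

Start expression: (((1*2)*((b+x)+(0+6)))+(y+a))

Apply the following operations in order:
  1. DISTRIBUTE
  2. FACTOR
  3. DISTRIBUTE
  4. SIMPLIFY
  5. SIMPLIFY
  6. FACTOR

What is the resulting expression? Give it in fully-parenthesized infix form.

Answer: ((2*((b+x)+(0+6)))+(y+a))

Derivation:
Start: (((1*2)*((b+x)+(0+6)))+(y+a))
Apply DISTRIBUTE at L (target: ((1*2)*((b+x)+(0+6)))): (((1*2)*((b+x)+(0+6)))+(y+a)) -> ((((1*2)*(b+x))+((1*2)*(0+6)))+(y+a))
Apply FACTOR at L (target: (((1*2)*(b+x))+((1*2)*(0+6)))): ((((1*2)*(b+x))+((1*2)*(0+6)))+(y+a)) -> (((1*2)*((b+x)+(0+6)))+(y+a))
Apply DISTRIBUTE at L (target: ((1*2)*((b+x)+(0+6)))): (((1*2)*((b+x)+(0+6)))+(y+a)) -> ((((1*2)*(b+x))+((1*2)*(0+6)))+(y+a))
Apply SIMPLIFY at LLL (target: (1*2)): ((((1*2)*(b+x))+((1*2)*(0+6)))+(y+a)) -> (((2*(b+x))+((1*2)*(0+6)))+(y+a))
Apply SIMPLIFY at LRL (target: (1*2)): (((2*(b+x))+((1*2)*(0+6)))+(y+a)) -> (((2*(b+x))+(2*(0+6)))+(y+a))
Apply FACTOR at L (target: ((2*(b+x))+(2*(0+6)))): (((2*(b+x))+(2*(0+6)))+(y+a)) -> ((2*((b+x)+(0+6)))+(y+a))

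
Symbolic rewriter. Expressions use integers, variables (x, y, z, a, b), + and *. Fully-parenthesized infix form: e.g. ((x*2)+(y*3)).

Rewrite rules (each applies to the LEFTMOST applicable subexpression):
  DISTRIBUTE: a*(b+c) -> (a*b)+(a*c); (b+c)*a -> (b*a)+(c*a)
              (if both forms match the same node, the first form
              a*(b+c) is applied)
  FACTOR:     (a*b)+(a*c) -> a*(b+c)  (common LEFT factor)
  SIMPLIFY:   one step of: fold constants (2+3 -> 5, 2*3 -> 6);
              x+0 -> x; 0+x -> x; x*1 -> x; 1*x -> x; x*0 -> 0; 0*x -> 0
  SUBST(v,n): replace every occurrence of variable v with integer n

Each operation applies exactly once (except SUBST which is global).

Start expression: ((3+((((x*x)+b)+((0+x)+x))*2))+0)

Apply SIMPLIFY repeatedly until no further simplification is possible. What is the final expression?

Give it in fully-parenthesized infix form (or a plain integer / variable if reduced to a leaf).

Start: ((3+((((x*x)+b)+((0+x)+x))*2))+0)
Step 1: at root: ((3+((((x*x)+b)+((0+x)+x))*2))+0) -> (3+((((x*x)+b)+((0+x)+x))*2)); overall: ((3+((((x*x)+b)+((0+x)+x))*2))+0) -> (3+((((x*x)+b)+((0+x)+x))*2))
Step 2: at RLRL: (0+x) -> x; overall: (3+((((x*x)+b)+((0+x)+x))*2)) -> (3+((((x*x)+b)+(x+x))*2))
Fixed point: (3+((((x*x)+b)+(x+x))*2))

Answer: (3+((((x*x)+b)+(x+x))*2))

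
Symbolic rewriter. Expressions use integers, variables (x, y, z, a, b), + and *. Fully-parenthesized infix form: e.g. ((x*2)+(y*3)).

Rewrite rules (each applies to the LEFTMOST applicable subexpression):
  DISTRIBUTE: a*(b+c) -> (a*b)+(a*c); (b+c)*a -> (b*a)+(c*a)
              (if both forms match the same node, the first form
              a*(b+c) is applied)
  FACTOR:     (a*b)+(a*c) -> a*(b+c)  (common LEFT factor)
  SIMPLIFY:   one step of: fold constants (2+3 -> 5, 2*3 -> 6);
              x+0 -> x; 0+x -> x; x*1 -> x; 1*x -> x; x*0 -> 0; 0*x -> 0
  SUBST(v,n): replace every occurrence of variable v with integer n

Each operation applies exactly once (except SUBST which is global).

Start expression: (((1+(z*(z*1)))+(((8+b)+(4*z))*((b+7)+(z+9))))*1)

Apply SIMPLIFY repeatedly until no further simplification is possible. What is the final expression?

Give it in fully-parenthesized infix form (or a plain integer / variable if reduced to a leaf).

Answer: ((1+(z*z))+(((8+b)+(4*z))*((b+7)+(z+9))))

Derivation:
Start: (((1+(z*(z*1)))+(((8+b)+(4*z))*((b+7)+(z+9))))*1)
Step 1: at root: (((1+(z*(z*1)))+(((8+b)+(4*z))*((b+7)+(z+9))))*1) -> ((1+(z*(z*1)))+(((8+b)+(4*z))*((b+7)+(z+9)))); overall: (((1+(z*(z*1)))+(((8+b)+(4*z))*((b+7)+(z+9))))*1) -> ((1+(z*(z*1)))+(((8+b)+(4*z))*((b+7)+(z+9))))
Step 2: at LRR: (z*1) -> z; overall: ((1+(z*(z*1)))+(((8+b)+(4*z))*((b+7)+(z+9)))) -> ((1+(z*z))+(((8+b)+(4*z))*((b+7)+(z+9))))
Fixed point: ((1+(z*z))+(((8+b)+(4*z))*((b+7)+(z+9))))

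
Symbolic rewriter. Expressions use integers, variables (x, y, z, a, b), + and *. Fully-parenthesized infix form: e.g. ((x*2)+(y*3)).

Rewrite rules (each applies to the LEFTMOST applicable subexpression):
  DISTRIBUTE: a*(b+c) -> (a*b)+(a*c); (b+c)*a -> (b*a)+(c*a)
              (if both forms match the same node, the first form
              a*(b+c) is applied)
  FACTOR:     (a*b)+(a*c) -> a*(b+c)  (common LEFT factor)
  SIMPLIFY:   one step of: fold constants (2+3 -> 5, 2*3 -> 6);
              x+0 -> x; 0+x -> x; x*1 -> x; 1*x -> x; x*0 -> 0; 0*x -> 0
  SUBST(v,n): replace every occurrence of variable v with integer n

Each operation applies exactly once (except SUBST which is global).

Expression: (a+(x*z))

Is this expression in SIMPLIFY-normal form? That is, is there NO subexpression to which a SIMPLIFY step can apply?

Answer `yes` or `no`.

Answer: yes

Derivation:
Expression: (a+(x*z))
Scanning for simplifiable subexpressions (pre-order)...
  at root: (a+(x*z)) (not simplifiable)
  at R: (x*z) (not simplifiable)
Result: no simplifiable subexpression found -> normal form.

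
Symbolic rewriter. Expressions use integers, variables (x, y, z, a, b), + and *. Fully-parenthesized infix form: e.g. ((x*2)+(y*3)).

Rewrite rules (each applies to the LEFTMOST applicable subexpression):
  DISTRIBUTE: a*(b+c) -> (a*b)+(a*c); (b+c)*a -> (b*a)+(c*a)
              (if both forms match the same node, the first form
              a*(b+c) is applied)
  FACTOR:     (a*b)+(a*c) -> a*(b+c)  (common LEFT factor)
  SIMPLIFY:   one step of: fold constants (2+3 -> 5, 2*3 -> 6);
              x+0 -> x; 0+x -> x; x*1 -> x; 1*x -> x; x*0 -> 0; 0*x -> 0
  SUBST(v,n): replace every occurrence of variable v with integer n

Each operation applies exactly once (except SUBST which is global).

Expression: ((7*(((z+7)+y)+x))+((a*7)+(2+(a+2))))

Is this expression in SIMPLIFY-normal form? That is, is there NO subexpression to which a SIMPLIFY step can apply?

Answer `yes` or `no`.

Answer: yes

Derivation:
Expression: ((7*(((z+7)+y)+x))+((a*7)+(2+(a+2))))
Scanning for simplifiable subexpressions (pre-order)...
  at root: ((7*(((z+7)+y)+x))+((a*7)+(2+(a+2)))) (not simplifiable)
  at L: (7*(((z+7)+y)+x)) (not simplifiable)
  at LR: (((z+7)+y)+x) (not simplifiable)
  at LRL: ((z+7)+y) (not simplifiable)
  at LRLL: (z+7) (not simplifiable)
  at R: ((a*7)+(2+(a+2))) (not simplifiable)
  at RL: (a*7) (not simplifiable)
  at RR: (2+(a+2)) (not simplifiable)
  at RRR: (a+2) (not simplifiable)
Result: no simplifiable subexpression found -> normal form.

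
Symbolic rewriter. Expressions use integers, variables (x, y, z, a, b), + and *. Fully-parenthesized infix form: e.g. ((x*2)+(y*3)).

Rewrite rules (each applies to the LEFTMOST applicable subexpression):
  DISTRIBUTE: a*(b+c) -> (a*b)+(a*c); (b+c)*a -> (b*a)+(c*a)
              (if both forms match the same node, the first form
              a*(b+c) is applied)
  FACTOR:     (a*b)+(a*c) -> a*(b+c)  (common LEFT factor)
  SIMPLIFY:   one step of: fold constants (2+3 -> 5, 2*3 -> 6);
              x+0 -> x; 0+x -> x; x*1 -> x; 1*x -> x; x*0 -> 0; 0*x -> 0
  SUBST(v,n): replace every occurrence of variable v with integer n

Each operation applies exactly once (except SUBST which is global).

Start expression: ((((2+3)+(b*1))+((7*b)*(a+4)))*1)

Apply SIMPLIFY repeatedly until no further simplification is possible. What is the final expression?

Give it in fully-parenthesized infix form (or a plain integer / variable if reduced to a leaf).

Start: ((((2+3)+(b*1))+((7*b)*(a+4)))*1)
Step 1: at root: ((((2+3)+(b*1))+((7*b)*(a+4)))*1) -> (((2+3)+(b*1))+((7*b)*(a+4))); overall: ((((2+3)+(b*1))+((7*b)*(a+4)))*1) -> (((2+3)+(b*1))+((7*b)*(a+4)))
Step 2: at LL: (2+3) -> 5; overall: (((2+3)+(b*1))+((7*b)*(a+4))) -> ((5+(b*1))+((7*b)*(a+4)))
Step 3: at LR: (b*1) -> b; overall: ((5+(b*1))+((7*b)*(a+4))) -> ((5+b)+((7*b)*(a+4)))
Fixed point: ((5+b)+((7*b)*(a+4)))

Answer: ((5+b)+((7*b)*(a+4)))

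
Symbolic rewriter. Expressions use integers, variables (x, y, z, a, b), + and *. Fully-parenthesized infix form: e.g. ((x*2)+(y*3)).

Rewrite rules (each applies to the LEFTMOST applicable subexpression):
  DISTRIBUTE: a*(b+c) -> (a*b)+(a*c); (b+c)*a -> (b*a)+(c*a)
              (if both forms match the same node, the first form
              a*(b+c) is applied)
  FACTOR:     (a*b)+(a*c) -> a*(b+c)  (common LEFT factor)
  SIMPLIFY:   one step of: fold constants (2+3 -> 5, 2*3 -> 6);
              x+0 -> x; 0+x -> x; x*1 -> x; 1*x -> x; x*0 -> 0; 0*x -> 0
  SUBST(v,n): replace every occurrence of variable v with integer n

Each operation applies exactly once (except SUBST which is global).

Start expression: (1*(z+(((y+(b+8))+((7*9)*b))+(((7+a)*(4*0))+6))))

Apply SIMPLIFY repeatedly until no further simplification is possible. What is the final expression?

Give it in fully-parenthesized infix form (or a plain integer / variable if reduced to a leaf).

Answer: (z+(((y+(b+8))+(63*b))+6))

Derivation:
Start: (1*(z+(((y+(b+8))+((7*9)*b))+(((7+a)*(4*0))+6))))
Step 1: at root: (1*(z+(((y+(b+8))+((7*9)*b))+(((7+a)*(4*0))+6)))) -> (z+(((y+(b+8))+((7*9)*b))+(((7+a)*(4*0))+6))); overall: (1*(z+(((y+(b+8))+((7*9)*b))+(((7+a)*(4*0))+6)))) -> (z+(((y+(b+8))+((7*9)*b))+(((7+a)*(4*0))+6)))
Step 2: at RLRL: (7*9) -> 63; overall: (z+(((y+(b+8))+((7*9)*b))+(((7+a)*(4*0))+6))) -> (z+(((y+(b+8))+(63*b))+(((7+a)*(4*0))+6)))
Step 3: at RRLR: (4*0) -> 0; overall: (z+(((y+(b+8))+(63*b))+(((7+a)*(4*0))+6))) -> (z+(((y+(b+8))+(63*b))+(((7+a)*0)+6)))
Step 4: at RRL: ((7+a)*0) -> 0; overall: (z+(((y+(b+8))+(63*b))+(((7+a)*0)+6))) -> (z+(((y+(b+8))+(63*b))+(0+6)))
Step 5: at RR: (0+6) -> 6; overall: (z+(((y+(b+8))+(63*b))+(0+6))) -> (z+(((y+(b+8))+(63*b))+6))
Fixed point: (z+(((y+(b+8))+(63*b))+6))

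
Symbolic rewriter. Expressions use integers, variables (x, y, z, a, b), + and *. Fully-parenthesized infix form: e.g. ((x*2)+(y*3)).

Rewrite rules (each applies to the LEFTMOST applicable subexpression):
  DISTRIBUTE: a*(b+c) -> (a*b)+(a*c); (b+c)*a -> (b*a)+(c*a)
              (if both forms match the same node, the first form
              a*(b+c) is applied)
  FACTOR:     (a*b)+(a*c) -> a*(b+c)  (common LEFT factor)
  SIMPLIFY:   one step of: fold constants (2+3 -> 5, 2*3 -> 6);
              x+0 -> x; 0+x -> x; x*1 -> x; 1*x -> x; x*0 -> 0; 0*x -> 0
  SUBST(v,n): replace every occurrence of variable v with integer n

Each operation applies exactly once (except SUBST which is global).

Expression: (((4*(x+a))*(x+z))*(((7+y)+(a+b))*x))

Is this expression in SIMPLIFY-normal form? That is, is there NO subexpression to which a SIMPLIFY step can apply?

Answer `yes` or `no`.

Expression: (((4*(x+a))*(x+z))*(((7+y)+(a+b))*x))
Scanning for simplifiable subexpressions (pre-order)...
  at root: (((4*(x+a))*(x+z))*(((7+y)+(a+b))*x)) (not simplifiable)
  at L: ((4*(x+a))*(x+z)) (not simplifiable)
  at LL: (4*(x+a)) (not simplifiable)
  at LLR: (x+a) (not simplifiable)
  at LR: (x+z) (not simplifiable)
  at R: (((7+y)+(a+b))*x) (not simplifiable)
  at RL: ((7+y)+(a+b)) (not simplifiable)
  at RLL: (7+y) (not simplifiable)
  at RLR: (a+b) (not simplifiable)
Result: no simplifiable subexpression found -> normal form.

Answer: yes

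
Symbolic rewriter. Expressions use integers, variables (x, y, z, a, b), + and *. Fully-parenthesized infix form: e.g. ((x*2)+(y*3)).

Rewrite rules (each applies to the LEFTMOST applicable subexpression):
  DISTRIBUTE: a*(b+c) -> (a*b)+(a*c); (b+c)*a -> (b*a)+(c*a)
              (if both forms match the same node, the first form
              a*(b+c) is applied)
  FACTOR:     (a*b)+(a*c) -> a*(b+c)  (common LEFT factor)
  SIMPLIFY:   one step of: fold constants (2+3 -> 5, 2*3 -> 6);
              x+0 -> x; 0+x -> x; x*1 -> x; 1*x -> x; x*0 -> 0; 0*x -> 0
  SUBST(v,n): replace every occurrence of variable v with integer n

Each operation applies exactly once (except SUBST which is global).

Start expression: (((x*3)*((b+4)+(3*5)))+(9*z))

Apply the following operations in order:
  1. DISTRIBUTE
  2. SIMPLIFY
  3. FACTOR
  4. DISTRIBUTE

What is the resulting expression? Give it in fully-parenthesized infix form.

Start: (((x*3)*((b+4)+(3*5)))+(9*z))
Apply DISTRIBUTE at L (target: ((x*3)*((b+4)+(3*5)))): (((x*3)*((b+4)+(3*5)))+(9*z)) -> ((((x*3)*(b+4))+((x*3)*(3*5)))+(9*z))
Apply SIMPLIFY at LRR (target: (3*5)): ((((x*3)*(b+4))+((x*3)*(3*5)))+(9*z)) -> ((((x*3)*(b+4))+((x*3)*15))+(9*z))
Apply FACTOR at L (target: (((x*3)*(b+4))+((x*3)*15))): ((((x*3)*(b+4))+((x*3)*15))+(9*z)) -> (((x*3)*((b+4)+15))+(9*z))
Apply DISTRIBUTE at L (target: ((x*3)*((b+4)+15))): (((x*3)*((b+4)+15))+(9*z)) -> ((((x*3)*(b+4))+((x*3)*15))+(9*z))

Answer: ((((x*3)*(b+4))+((x*3)*15))+(9*z))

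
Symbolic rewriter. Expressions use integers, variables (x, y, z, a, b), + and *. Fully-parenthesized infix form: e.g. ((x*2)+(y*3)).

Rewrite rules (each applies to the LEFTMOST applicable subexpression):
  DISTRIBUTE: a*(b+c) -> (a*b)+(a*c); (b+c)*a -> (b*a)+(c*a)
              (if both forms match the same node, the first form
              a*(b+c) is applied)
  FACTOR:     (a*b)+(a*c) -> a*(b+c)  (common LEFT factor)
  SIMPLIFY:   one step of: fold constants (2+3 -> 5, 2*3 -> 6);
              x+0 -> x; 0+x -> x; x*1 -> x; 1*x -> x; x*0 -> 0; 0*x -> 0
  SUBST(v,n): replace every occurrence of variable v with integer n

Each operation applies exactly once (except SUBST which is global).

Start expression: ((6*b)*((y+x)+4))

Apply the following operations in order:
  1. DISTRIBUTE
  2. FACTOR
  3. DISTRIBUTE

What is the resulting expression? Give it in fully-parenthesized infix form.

Start: ((6*b)*((y+x)+4))
Apply DISTRIBUTE at root (target: ((6*b)*((y+x)+4))): ((6*b)*((y+x)+4)) -> (((6*b)*(y+x))+((6*b)*4))
Apply FACTOR at root (target: (((6*b)*(y+x))+((6*b)*4))): (((6*b)*(y+x))+((6*b)*4)) -> ((6*b)*((y+x)+4))
Apply DISTRIBUTE at root (target: ((6*b)*((y+x)+4))): ((6*b)*((y+x)+4)) -> (((6*b)*(y+x))+((6*b)*4))

Answer: (((6*b)*(y+x))+((6*b)*4))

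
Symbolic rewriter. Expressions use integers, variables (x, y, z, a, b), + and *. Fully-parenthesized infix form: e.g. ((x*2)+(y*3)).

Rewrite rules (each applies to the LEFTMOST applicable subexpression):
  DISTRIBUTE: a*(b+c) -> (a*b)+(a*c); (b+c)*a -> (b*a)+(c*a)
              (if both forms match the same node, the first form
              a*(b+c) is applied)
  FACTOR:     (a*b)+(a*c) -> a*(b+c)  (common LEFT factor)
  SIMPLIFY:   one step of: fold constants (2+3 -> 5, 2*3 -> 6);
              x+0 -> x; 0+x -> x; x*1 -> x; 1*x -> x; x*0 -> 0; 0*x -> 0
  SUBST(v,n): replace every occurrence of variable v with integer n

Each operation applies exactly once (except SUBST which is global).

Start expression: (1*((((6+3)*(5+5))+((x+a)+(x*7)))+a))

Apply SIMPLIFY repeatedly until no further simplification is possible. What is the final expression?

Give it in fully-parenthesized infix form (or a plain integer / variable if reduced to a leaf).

Answer: ((90+((x+a)+(x*7)))+a)

Derivation:
Start: (1*((((6+3)*(5+5))+((x+a)+(x*7)))+a))
Step 1: at root: (1*((((6+3)*(5+5))+((x+a)+(x*7)))+a)) -> ((((6+3)*(5+5))+((x+a)+(x*7)))+a); overall: (1*((((6+3)*(5+5))+((x+a)+(x*7)))+a)) -> ((((6+3)*(5+5))+((x+a)+(x*7)))+a)
Step 2: at LLL: (6+3) -> 9; overall: ((((6+3)*(5+5))+((x+a)+(x*7)))+a) -> (((9*(5+5))+((x+a)+(x*7)))+a)
Step 3: at LLR: (5+5) -> 10; overall: (((9*(5+5))+((x+a)+(x*7)))+a) -> (((9*10)+((x+a)+(x*7)))+a)
Step 4: at LL: (9*10) -> 90; overall: (((9*10)+((x+a)+(x*7)))+a) -> ((90+((x+a)+(x*7)))+a)
Fixed point: ((90+((x+a)+(x*7)))+a)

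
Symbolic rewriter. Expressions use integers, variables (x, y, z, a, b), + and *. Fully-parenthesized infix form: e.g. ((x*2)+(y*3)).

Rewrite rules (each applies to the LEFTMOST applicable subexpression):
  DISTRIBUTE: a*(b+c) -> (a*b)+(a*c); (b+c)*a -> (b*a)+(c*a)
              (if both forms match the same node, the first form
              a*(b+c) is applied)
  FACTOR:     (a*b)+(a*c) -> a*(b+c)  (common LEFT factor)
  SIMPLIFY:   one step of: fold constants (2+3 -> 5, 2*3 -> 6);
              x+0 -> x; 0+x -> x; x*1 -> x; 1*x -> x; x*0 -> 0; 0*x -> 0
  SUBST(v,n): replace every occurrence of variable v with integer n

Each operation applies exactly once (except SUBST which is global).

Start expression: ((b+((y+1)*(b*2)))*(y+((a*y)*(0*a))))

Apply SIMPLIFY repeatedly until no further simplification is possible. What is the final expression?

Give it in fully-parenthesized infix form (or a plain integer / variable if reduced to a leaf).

Answer: ((b+((y+1)*(b*2)))*y)

Derivation:
Start: ((b+((y+1)*(b*2)))*(y+((a*y)*(0*a))))
Step 1: at RRR: (0*a) -> 0; overall: ((b+((y+1)*(b*2)))*(y+((a*y)*(0*a)))) -> ((b+((y+1)*(b*2)))*(y+((a*y)*0)))
Step 2: at RR: ((a*y)*0) -> 0; overall: ((b+((y+1)*(b*2)))*(y+((a*y)*0))) -> ((b+((y+1)*(b*2)))*(y+0))
Step 3: at R: (y+0) -> y; overall: ((b+((y+1)*(b*2)))*(y+0)) -> ((b+((y+1)*(b*2)))*y)
Fixed point: ((b+((y+1)*(b*2)))*y)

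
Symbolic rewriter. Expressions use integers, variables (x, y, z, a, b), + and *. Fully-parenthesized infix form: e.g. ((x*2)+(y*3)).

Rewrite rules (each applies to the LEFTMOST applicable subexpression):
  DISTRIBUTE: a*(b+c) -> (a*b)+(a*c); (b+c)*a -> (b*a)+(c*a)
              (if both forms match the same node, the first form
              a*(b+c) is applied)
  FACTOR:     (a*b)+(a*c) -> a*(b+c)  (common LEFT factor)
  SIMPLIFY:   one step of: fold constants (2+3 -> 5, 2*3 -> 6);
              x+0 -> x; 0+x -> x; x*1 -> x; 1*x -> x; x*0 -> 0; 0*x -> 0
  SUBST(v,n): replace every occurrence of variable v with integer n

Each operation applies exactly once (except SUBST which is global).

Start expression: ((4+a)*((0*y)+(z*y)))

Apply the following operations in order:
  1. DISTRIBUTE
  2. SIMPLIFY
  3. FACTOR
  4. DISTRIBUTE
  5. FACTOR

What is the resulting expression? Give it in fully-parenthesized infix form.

Start: ((4+a)*((0*y)+(z*y)))
Apply DISTRIBUTE at root (target: ((4+a)*((0*y)+(z*y)))): ((4+a)*((0*y)+(z*y))) -> (((4+a)*(0*y))+((4+a)*(z*y)))
Apply SIMPLIFY at LR (target: (0*y)): (((4+a)*(0*y))+((4+a)*(z*y))) -> (((4+a)*0)+((4+a)*(z*y)))
Apply FACTOR at root (target: (((4+a)*0)+((4+a)*(z*y)))): (((4+a)*0)+((4+a)*(z*y))) -> ((4+a)*(0+(z*y)))
Apply DISTRIBUTE at root (target: ((4+a)*(0+(z*y)))): ((4+a)*(0+(z*y))) -> (((4+a)*0)+((4+a)*(z*y)))
Apply FACTOR at root (target: (((4+a)*0)+((4+a)*(z*y)))): (((4+a)*0)+((4+a)*(z*y))) -> ((4+a)*(0+(z*y)))

Answer: ((4+a)*(0+(z*y)))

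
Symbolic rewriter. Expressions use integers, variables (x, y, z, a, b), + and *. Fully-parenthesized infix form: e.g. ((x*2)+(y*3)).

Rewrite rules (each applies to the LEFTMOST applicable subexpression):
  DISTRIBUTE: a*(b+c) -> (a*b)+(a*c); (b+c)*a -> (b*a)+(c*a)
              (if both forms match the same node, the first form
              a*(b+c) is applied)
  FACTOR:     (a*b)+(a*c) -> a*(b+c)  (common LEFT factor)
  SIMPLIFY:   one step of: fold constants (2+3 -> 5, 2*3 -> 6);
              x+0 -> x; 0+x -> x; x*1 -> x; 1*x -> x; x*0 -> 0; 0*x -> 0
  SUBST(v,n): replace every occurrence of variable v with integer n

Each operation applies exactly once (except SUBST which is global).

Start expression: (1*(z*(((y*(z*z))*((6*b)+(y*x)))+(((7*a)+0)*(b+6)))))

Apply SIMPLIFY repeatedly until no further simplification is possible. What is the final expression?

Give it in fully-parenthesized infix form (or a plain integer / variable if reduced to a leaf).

Start: (1*(z*(((y*(z*z))*((6*b)+(y*x)))+(((7*a)+0)*(b+6)))))
Step 1: at root: (1*(z*(((y*(z*z))*((6*b)+(y*x)))+(((7*a)+0)*(b+6))))) -> (z*(((y*(z*z))*((6*b)+(y*x)))+(((7*a)+0)*(b+6)))); overall: (1*(z*(((y*(z*z))*((6*b)+(y*x)))+(((7*a)+0)*(b+6))))) -> (z*(((y*(z*z))*((6*b)+(y*x)))+(((7*a)+0)*(b+6))))
Step 2: at RRL: ((7*a)+0) -> (7*a); overall: (z*(((y*(z*z))*((6*b)+(y*x)))+(((7*a)+0)*(b+6)))) -> (z*(((y*(z*z))*((6*b)+(y*x)))+((7*a)*(b+6))))
Fixed point: (z*(((y*(z*z))*((6*b)+(y*x)))+((7*a)*(b+6))))

Answer: (z*(((y*(z*z))*((6*b)+(y*x)))+((7*a)*(b+6))))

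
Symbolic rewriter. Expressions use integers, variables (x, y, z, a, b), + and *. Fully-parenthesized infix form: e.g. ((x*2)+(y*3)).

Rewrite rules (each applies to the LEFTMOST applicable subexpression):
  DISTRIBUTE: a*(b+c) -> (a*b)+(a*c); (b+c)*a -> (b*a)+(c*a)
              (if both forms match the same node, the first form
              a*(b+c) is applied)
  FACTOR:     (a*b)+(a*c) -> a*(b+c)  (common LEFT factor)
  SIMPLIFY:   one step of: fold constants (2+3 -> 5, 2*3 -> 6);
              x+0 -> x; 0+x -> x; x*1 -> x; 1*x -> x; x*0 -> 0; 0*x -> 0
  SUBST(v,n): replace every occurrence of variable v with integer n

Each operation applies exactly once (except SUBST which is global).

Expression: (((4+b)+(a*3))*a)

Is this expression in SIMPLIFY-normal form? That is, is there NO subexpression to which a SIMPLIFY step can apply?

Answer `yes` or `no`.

Expression: (((4+b)+(a*3))*a)
Scanning for simplifiable subexpressions (pre-order)...
  at root: (((4+b)+(a*3))*a) (not simplifiable)
  at L: ((4+b)+(a*3)) (not simplifiable)
  at LL: (4+b) (not simplifiable)
  at LR: (a*3) (not simplifiable)
Result: no simplifiable subexpression found -> normal form.

Answer: yes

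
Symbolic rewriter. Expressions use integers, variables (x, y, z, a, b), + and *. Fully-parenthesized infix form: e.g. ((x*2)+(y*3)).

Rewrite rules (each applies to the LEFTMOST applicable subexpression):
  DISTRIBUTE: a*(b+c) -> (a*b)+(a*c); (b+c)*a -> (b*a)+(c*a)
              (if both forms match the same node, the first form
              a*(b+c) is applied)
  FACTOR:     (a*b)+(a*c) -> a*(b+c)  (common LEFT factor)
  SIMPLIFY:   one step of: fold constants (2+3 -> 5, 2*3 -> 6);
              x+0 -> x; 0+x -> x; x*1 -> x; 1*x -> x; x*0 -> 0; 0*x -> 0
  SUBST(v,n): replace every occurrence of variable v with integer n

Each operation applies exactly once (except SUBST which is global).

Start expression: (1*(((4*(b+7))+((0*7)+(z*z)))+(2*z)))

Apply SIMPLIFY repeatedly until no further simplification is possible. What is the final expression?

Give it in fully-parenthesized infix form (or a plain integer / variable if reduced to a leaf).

Start: (1*(((4*(b+7))+((0*7)+(z*z)))+(2*z)))
Step 1: at root: (1*(((4*(b+7))+((0*7)+(z*z)))+(2*z))) -> (((4*(b+7))+((0*7)+(z*z)))+(2*z)); overall: (1*(((4*(b+7))+((0*7)+(z*z)))+(2*z))) -> (((4*(b+7))+((0*7)+(z*z)))+(2*z))
Step 2: at LRL: (0*7) -> 0; overall: (((4*(b+7))+((0*7)+(z*z)))+(2*z)) -> (((4*(b+7))+(0+(z*z)))+(2*z))
Step 3: at LR: (0+(z*z)) -> (z*z); overall: (((4*(b+7))+(0+(z*z)))+(2*z)) -> (((4*(b+7))+(z*z))+(2*z))
Fixed point: (((4*(b+7))+(z*z))+(2*z))

Answer: (((4*(b+7))+(z*z))+(2*z))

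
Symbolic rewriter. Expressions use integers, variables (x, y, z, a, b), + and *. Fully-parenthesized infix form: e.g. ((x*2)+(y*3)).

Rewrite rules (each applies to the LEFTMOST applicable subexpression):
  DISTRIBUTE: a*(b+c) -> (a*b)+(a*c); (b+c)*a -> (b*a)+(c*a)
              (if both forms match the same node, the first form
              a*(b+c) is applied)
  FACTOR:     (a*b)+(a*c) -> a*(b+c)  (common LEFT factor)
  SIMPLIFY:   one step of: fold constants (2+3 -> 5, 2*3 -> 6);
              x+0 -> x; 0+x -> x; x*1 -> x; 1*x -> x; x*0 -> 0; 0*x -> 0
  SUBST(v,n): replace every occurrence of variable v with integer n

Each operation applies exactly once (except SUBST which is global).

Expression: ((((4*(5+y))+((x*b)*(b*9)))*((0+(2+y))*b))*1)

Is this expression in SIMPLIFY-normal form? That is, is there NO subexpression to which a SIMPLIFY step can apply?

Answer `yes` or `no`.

Answer: no

Derivation:
Expression: ((((4*(5+y))+((x*b)*(b*9)))*((0+(2+y))*b))*1)
Scanning for simplifiable subexpressions (pre-order)...
  at root: ((((4*(5+y))+((x*b)*(b*9)))*((0+(2+y))*b))*1) (SIMPLIFIABLE)
  at L: (((4*(5+y))+((x*b)*(b*9)))*((0+(2+y))*b)) (not simplifiable)
  at LL: ((4*(5+y))+((x*b)*(b*9))) (not simplifiable)
  at LLL: (4*(5+y)) (not simplifiable)
  at LLLR: (5+y) (not simplifiable)
  at LLR: ((x*b)*(b*9)) (not simplifiable)
  at LLRL: (x*b) (not simplifiable)
  at LLRR: (b*9) (not simplifiable)
  at LR: ((0+(2+y))*b) (not simplifiable)
  at LRL: (0+(2+y)) (SIMPLIFIABLE)
  at LRLR: (2+y) (not simplifiable)
Found simplifiable subexpr at path root: ((((4*(5+y))+((x*b)*(b*9)))*((0+(2+y))*b))*1)
One SIMPLIFY step would give: (((4*(5+y))+((x*b)*(b*9)))*((0+(2+y))*b))
-> NOT in normal form.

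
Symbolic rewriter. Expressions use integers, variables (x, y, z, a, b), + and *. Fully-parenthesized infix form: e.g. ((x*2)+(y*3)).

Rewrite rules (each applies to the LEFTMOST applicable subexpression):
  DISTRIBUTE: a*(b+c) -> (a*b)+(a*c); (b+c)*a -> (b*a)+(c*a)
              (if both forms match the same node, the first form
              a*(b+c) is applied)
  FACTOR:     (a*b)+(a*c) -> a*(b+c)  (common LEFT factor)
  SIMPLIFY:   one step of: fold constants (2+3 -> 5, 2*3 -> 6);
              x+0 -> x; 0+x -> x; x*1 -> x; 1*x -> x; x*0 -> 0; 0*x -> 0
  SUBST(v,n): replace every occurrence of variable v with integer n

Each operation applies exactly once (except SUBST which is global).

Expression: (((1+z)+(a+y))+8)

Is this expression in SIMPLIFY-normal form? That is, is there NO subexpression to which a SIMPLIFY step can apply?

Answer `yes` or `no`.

Expression: (((1+z)+(a+y))+8)
Scanning for simplifiable subexpressions (pre-order)...
  at root: (((1+z)+(a+y))+8) (not simplifiable)
  at L: ((1+z)+(a+y)) (not simplifiable)
  at LL: (1+z) (not simplifiable)
  at LR: (a+y) (not simplifiable)
Result: no simplifiable subexpression found -> normal form.

Answer: yes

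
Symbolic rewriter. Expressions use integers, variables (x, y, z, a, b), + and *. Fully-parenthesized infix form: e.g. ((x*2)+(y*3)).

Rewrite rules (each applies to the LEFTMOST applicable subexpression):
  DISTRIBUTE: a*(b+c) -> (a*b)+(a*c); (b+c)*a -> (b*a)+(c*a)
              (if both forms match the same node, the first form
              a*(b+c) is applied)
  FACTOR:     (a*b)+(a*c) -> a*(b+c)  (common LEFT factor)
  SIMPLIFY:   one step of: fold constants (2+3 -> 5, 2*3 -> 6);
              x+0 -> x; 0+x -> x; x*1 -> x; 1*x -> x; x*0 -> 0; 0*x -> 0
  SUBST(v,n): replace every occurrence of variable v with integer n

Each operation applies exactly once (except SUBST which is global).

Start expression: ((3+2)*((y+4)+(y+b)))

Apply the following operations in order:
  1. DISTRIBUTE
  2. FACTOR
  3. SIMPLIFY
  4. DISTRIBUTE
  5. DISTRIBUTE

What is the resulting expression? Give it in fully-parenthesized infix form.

Answer: (((5*y)+(5*4))+(5*(y+b)))

Derivation:
Start: ((3+2)*((y+4)+(y+b)))
Apply DISTRIBUTE at root (target: ((3+2)*((y+4)+(y+b)))): ((3+2)*((y+4)+(y+b))) -> (((3+2)*(y+4))+((3+2)*(y+b)))
Apply FACTOR at root (target: (((3+2)*(y+4))+((3+2)*(y+b)))): (((3+2)*(y+4))+((3+2)*(y+b))) -> ((3+2)*((y+4)+(y+b)))
Apply SIMPLIFY at L (target: (3+2)): ((3+2)*((y+4)+(y+b))) -> (5*((y+4)+(y+b)))
Apply DISTRIBUTE at root (target: (5*((y+4)+(y+b)))): (5*((y+4)+(y+b))) -> ((5*(y+4))+(5*(y+b)))
Apply DISTRIBUTE at L (target: (5*(y+4))): ((5*(y+4))+(5*(y+b))) -> (((5*y)+(5*4))+(5*(y+b)))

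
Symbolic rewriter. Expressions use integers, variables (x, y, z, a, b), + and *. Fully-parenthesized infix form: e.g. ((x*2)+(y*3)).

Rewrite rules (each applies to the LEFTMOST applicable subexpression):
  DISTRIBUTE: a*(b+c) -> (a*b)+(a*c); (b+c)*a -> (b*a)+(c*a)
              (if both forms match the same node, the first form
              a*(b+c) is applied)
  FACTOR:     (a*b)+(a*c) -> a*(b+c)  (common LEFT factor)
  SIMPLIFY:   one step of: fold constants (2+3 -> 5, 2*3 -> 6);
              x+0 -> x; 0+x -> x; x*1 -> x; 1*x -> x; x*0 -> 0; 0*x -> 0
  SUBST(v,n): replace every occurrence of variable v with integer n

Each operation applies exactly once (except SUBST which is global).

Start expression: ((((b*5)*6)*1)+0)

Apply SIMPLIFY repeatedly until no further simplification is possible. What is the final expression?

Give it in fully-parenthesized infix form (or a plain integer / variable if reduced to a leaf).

Answer: ((b*5)*6)

Derivation:
Start: ((((b*5)*6)*1)+0)
Step 1: at root: ((((b*5)*6)*1)+0) -> (((b*5)*6)*1); overall: ((((b*5)*6)*1)+0) -> (((b*5)*6)*1)
Step 2: at root: (((b*5)*6)*1) -> ((b*5)*6); overall: (((b*5)*6)*1) -> ((b*5)*6)
Fixed point: ((b*5)*6)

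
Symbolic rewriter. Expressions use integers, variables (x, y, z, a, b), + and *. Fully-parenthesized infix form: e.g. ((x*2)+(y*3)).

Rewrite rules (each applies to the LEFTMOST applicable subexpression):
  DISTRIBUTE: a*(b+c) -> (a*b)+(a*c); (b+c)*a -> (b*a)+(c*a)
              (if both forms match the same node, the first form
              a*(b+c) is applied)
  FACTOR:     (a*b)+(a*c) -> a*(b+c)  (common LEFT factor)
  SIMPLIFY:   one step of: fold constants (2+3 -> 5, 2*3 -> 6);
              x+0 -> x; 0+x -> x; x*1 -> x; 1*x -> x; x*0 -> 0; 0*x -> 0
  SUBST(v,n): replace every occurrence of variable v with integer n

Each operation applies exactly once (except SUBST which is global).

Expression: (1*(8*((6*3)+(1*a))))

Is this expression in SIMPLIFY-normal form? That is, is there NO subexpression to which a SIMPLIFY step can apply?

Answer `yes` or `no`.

Answer: no

Derivation:
Expression: (1*(8*((6*3)+(1*a))))
Scanning for simplifiable subexpressions (pre-order)...
  at root: (1*(8*((6*3)+(1*a)))) (SIMPLIFIABLE)
  at R: (8*((6*3)+(1*a))) (not simplifiable)
  at RR: ((6*3)+(1*a)) (not simplifiable)
  at RRL: (6*3) (SIMPLIFIABLE)
  at RRR: (1*a) (SIMPLIFIABLE)
Found simplifiable subexpr at path root: (1*(8*((6*3)+(1*a))))
One SIMPLIFY step would give: (8*((6*3)+(1*a)))
-> NOT in normal form.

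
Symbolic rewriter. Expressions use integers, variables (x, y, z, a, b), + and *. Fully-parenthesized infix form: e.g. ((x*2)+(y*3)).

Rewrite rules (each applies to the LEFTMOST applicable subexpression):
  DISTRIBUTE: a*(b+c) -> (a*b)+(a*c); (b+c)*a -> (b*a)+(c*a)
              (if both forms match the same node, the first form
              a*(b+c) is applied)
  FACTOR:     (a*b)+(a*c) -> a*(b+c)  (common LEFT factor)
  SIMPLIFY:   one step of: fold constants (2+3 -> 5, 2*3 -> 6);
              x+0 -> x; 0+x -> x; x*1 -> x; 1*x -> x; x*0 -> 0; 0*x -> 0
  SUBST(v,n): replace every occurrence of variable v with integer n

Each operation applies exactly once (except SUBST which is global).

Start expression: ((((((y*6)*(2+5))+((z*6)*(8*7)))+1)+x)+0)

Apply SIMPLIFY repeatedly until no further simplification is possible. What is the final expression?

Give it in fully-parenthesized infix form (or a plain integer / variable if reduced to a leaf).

Start: ((((((y*6)*(2+5))+((z*6)*(8*7)))+1)+x)+0)
Step 1: at root: ((((((y*6)*(2+5))+((z*6)*(8*7)))+1)+x)+0) -> (((((y*6)*(2+5))+((z*6)*(8*7)))+1)+x); overall: ((((((y*6)*(2+5))+((z*6)*(8*7)))+1)+x)+0) -> (((((y*6)*(2+5))+((z*6)*(8*7)))+1)+x)
Step 2: at LLLR: (2+5) -> 7; overall: (((((y*6)*(2+5))+((z*6)*(8*7)))+1)+x) -> (((((y*6)*7)+((z*6)*(8*7)))+1)+x)
Step 3: at LLRR: (8*7) -> 56; overall: (((((y*6)*7)+((z*6)*(8*7)))+1)+x) -> (((((y*6)*7)+((z*6)*56))+1)+x)
Fixed point: (((((y*6)*7)+((z*6)*56))+1)+x)

Answer: (((((y*6)*7)+((z*6)*56))+1)+x)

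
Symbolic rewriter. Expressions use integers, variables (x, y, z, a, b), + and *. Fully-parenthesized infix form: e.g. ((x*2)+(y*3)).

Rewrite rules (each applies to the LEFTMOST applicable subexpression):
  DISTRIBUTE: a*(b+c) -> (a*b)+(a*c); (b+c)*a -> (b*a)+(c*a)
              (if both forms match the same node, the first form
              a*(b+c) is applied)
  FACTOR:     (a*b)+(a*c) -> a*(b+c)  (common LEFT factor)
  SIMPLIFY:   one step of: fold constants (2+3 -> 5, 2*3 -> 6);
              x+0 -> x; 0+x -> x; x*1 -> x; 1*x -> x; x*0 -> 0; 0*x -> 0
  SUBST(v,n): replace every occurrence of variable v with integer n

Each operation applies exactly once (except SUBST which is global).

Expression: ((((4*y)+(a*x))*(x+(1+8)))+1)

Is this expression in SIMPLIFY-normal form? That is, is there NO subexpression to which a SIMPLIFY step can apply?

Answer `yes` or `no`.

Answer: no

Derivation:
Expression: ((((4*y)+(a*x))*(x+(1+8)))+1)
Scanning for simplifiable subexpressions (pre-order)...
  at root: ((((4*y)+(a*x))*(x+(1+8)))+1) (not simplifiable)
  at L: (((4*y)+(a*x))*(x+(1+8))) (not simplifiable)
  at LL: ((4*y)+(a*x)) (not simplifiable)
  at LLL: (4*y) (not simplifiable)
  at LLR: (a*x) (not simplifiable)
  at LR: (x+(1+8)) (not simplifiable)
  at LRR: (1+8) (SIMPLIFIABLE)
Found simplifiable subexpr at path LRR: (1+8)
One SIMPLIFY step would give: ((((4*y)+(a*x))*(x+9))+1)
-> NOT in normal form.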